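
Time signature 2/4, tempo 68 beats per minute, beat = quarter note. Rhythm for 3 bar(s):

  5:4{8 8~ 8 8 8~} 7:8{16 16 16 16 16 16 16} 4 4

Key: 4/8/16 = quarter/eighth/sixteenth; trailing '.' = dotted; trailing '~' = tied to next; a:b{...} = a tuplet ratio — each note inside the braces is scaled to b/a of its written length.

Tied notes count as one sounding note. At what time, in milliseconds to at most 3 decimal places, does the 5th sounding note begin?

1. 0.0ms @ 0 + 352.941ms (2/5)
2. 352.941ms @ 2/5 + 705.882ms (4/5)
3. 1058.824ms @ 6/5 + 352.941ms (2/5)
4. 1411.765ms @ 8/5 + 605.042ms (24/35)
5. 2016.807ms @ 16/7 + 252.101ms (2/7)
6. 2268.908ms @ 18/7 + 252.101ms (2/7)
7. 2521.008ms @ 20/7 + 252.101ms (2/7)
8. 2773.109ms @ 22/7 + 252.101ms (2/7)
9. 3025.21ms @ 24/7 + 252.101ms (2/7)
10. 3277.311ms @ 26/7 + 252.101ms (2/7)
11. 3529.412ms @ 4 + 882.353ms (1)
12. 4411.765ms @ 5 + 882.353ms (1)

note 5 onset = 16/7b = 2016.807ms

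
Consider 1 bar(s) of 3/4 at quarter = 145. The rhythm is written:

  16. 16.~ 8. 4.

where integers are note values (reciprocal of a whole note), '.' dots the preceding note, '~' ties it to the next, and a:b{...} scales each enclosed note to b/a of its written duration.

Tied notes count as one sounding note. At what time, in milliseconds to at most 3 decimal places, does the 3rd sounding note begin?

1. 0.0ms @ 0 + 155.172ms (3/8)
2. 155.172ms @ 3/8 + 465.517ms (9/8)
3. 620.69ms @ 3/2 + 620.69ms (3/2)

note 3 onset = 3/2b = 620.69ms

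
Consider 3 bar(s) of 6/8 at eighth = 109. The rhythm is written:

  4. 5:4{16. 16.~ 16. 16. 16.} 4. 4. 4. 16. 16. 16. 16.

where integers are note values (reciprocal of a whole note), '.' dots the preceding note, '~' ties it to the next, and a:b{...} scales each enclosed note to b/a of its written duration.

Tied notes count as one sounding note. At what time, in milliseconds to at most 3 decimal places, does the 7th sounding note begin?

1. 0.0ms @ 0 + 1651.376ms (3)
2. 1651.376ms @ 3 + 330.275ms (3/5)
3. 1981.651ms @ 18/5 + 660.55ms (6/5)
4. 2642.202ms @ 24/5 + 330.275ms (3/5)
5. 2972.477ms @ 27/5 + 330.275ms (3/5)
6. 3302.752ms @ 6 + 1651.376ms (3)
7. 4954.128ms @ 9 + 1651.376ms (3)
8. 6605.505ms @ 12 + 1651.376ms (3)
9. 8256.881ms @ 15 + 412.844ms (3/4)
10. 8669.725ms @ 63/4 + 412.844ms (3/4)
11. 9082.569ms @ 33/2 + 412.844ms (3/4)
12. 9495.413ms @ 69/4 + 412.844ms (3/4)

note 7 onset = 9b = 4954.128ms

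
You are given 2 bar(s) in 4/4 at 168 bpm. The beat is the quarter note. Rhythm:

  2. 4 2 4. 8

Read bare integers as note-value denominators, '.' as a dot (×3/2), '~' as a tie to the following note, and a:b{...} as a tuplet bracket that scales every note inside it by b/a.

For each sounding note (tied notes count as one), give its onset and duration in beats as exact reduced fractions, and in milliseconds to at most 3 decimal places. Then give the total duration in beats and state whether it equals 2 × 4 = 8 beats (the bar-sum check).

1) 0.0ms=0b +1071.429ms=3b
2) 1071.429ms=3b +357.143ms=1b
3) 1428.571ms=4b +714.286ms=2b
4) 2142.857ms=6b +535.714ms=3/2b
5) 2678.571ms=15/2b +178.571ms=1/2b
Σ=8b of 8 (168bpm 4/4) — PASS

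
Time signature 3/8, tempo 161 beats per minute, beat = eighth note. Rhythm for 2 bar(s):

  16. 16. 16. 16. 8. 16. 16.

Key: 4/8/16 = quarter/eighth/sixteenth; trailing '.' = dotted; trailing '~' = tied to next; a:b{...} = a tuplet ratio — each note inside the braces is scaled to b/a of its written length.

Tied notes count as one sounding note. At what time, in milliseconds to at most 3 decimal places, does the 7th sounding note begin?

1. 0.0ms @ 0 + 279.503ms (3/4)
2. 279.503ms @ 3/4 + 279.503ms (3/4)
3. 559.006ms @ 3/2 + 279.503ms (3/4)
4. 838.509ms @ 9/4 + 279.503ms (3/4)
5. 1118.012ms @ 3 + 559.006ms (3/2)
6. 1677.019ms @ 9/2 + 279.503ms (3/4)
7. 1956.522ms @ 21/4 + 279.503ms (3/4)

note 7 onset = 21/4b = 1956.522ms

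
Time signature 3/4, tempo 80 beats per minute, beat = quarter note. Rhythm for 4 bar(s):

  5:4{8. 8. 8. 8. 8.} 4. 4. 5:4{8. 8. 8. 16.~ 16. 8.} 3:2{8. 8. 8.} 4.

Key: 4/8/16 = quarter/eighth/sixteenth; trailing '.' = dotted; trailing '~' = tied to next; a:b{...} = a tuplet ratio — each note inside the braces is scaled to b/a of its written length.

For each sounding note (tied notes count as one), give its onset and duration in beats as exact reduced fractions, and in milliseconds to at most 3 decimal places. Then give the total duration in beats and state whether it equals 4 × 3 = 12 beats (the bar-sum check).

1) 0.0ms=0b +450.0ms=3/5b
2) 450.0ms=3/5b +450.0ms=3/5b
3) 900.0ms=6/5b +450.0ms=3/5b
4) 1350.0ms=9/5b +450.0ms=3/5b
5) 1800.0ms=12/5b +450.0ms=3/5b
6) 2250.0ms=3b +1125.0ms=3/2b
7) 3375.0ms=9/2b +1125.0ms=3/2b
8) 4500.0ms=6b +450.0ms=3/5b
9) 4950.0ms=33/5b +450.0ms=3/5b
10) 5400.0ms=36/5b +450.0ms=3/5b
11) 5850.0ms=39/5b +450.0ms=3/5b
12) 6300.0ms=42/5b +450.0ms=3/5b
13) 6750.0ms=9b +375.0ms=1/2b
14) 7125.0ms=19/2b +375.0ms=1/2b
15) 7500.0ms=10b +375.0ms=1/2b
16) 7875.0ms=21/2b +1125.0ms=3/2b
Σ=12b of 12 (80bpm 3/4) — PASS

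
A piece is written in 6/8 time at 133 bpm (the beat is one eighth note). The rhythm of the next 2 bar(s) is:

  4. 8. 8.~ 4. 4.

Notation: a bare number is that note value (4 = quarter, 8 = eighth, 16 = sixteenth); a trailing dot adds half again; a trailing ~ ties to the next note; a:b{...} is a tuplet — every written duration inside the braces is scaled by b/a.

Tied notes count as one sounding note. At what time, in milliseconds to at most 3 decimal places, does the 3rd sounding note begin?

note 3 onset = 9/2b = 2030.075ms

1. 0.0ms @ 0 + 1353.383ms (3)
2. 1353.383ms @ 3 + 676.692ms (3/2)
3. 2030.075ms @ 9/2 + 2030.075ms (9/2)
4. 4060.15ms @ 9 + 1353.383ms (3)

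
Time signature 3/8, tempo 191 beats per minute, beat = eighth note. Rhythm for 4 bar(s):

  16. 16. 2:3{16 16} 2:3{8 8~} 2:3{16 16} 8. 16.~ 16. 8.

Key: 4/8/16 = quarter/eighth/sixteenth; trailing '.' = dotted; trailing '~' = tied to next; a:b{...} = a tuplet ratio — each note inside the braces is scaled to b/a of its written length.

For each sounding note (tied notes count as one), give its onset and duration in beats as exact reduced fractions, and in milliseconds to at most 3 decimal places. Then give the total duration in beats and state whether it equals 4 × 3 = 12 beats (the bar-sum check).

1) 0.0ms=0b +235.602ms=3/4b
2) 235.602ms=3/4b +235.602ms=3/4b
3) 471.204ms=3/2b +235.602ms=3/4b
4) 706.806ms=9/4b +235.602ms=3/4b
5) 942.408ms=3b +471.204ms=3/2b
6) 1413.613ms=9/2b +706.806ms=9/4b
7) 2120.419ms=27/4b +235.602ms=3/4b
8) 2356.021ms=15/2b +471.204ms=3/2b
9) 2827.225ms=9b +471.204ms=3/2b
10) 3298.429ms=21/2b +471.204ms=3/2b
Σ=12b of 12 (191bpm 3/8) — PASS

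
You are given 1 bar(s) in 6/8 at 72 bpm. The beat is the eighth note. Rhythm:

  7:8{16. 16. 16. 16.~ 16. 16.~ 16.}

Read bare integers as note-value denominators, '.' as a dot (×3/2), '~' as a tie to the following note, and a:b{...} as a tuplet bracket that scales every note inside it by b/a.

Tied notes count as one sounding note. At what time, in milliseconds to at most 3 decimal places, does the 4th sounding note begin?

1. 0.0ms @ 0 + 714.286ms (6/7)
2. 714.286ms @ 6/7 + 714.286ms (6/7)
3. 1428.571ms @ 12/7 + 714.286ms (6/7)
4. 2142.857ms @ 18/7 + 1428.571ms (12/7)
5. 3571.429ms @ 30/7 + 1428.571ms (12/7)

note 4 onset = 18/7b = 2142.857ms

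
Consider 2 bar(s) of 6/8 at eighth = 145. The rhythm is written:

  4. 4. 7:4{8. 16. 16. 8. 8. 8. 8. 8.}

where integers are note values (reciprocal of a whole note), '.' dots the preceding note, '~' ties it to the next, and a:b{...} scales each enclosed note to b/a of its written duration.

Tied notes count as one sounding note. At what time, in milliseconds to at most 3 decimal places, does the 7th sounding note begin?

1. 0.0ms @ 0 + 1241.379ms (3)
2. 1241.379ms @ 3 + 1241.379ms (3)
3. 2482.759ms @ 6 + 354.68ms (6/7)
4. 2837.438ms @ 48/7 + 177.34ms (3/7)
5. 3014.778ms @ 51/7 + 177.34ms (3/7)
6. 3192.118ms @ 54/7 + 354.68ms (6/7)
7. 3546.798ms @ 60/7 + 354.68ms (6/7)
8. 3901.478ms @ 66/7 + 354.68ms (6/7)
9. 4256.158ms @ 72/7 + 354.68ms (6/7)
10. 4610.837ms @ 78/7 + 354.68ms (6/7)

note 7 onset = 60/7b = 3546.798ms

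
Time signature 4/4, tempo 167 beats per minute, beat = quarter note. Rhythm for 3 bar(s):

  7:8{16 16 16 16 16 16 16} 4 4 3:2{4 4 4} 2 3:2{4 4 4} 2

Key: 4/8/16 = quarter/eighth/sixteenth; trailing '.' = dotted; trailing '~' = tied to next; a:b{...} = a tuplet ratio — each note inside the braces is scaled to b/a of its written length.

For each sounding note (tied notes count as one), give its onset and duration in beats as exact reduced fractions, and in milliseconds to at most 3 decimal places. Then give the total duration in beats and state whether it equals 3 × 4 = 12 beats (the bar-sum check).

1) 0.0ms=0b +102.652ms=2/7b
2) 102.652ms=2/7b +102.652ms=2/7b
3) 205.304ms=4/7b +102.652ms=2/7b
4) 307.956ms=6/7b +102.652ms=2/7b
5) 410.607ms=8/7b +102.652ms=2/7b
6) 513.259ms=10/7b +102.652ms=2/7b
7) 615.911ms=12/7b +102.652ms=2/7b
8) 718.563ms=2b +359.281ms=1b
9) 1077.844ms=3b +359.281ms=1b
10) 1437.126ms=4b +239.521ms=2/3b
11) 1676.647ms=14/3b +239.521ms=2/3b
12) 1916.168ms=16/3b +239.521ms=2/3b
13) 2155.689ms=6b +718.563ms=2b
14) 2874.251ms=8b +239.521ms=2/3b
15) 3113.772ms=26/3b +239.521ms=2/3b
16) 3353.293ms=28/3b +239.521ms=2/3b
17) 3592.814ms=10b +718.563ms=2b
Σ=12b of 12 (167bpm 4/4) — PASS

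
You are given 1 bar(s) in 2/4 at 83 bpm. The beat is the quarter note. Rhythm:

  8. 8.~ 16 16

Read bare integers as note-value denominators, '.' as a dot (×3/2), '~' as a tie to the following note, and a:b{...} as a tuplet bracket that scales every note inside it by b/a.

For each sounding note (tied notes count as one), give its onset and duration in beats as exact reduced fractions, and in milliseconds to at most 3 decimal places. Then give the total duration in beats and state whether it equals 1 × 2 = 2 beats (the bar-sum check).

1) 0.0ms=0b +542.169ms=3/4b
2) 542.169ms=3/4b +722.892ms=1b
3) 1265.06ms=7/4b +180.723ms=1/4b
Σ=2b of 2 (83bpm 2/4) — PASS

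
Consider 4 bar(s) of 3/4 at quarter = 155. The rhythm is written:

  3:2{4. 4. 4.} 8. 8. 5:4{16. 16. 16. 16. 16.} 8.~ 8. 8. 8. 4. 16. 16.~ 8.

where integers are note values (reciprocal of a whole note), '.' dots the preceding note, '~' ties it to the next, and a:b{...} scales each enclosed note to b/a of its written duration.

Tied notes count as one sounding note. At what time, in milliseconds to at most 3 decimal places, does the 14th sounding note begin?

1. 0.0ms @ 0 + 387.097ms (1)
2. 387.097ms @ 1 + 387.097ms (1)
3. 774.194ms @ 2 + 387.097ms (1)
4. 1161.29ms @ 3 + 290.323ms (3/4)
5. 1451.613ms @ 15/4 + 290.323ms (3/4)
6. 1741.935ms @ 9/2 + 116.129ms (3/10)
7. 1858.065ms @ 24/5 + 116.129ms (3/10)
8. 1974.194ms @ 51/10 + 116.129ms (3/10)
9. 2090.323ms @ 27/5 + 116.129ms (3/10)
10. 2206.452ms @ 57/10 + 116.129ms (3/10)
11. 2322.581ms @ 6 + 580.645ms (3/2)
12. 2903.226ms @ 15/2 + 290.323ms (3/4)
13. 3193.548ms @ 33/4 + 290.323ms (3/4)
14. 3483.871ms @ 9 + 580.645ms (3/2)
15. 4064.516ms @ 21/2 + 145.161ms (3/8)
16. 4209.677ms @ 87/8 + 435.484ms (9/8)

note 14 onset = 9b = 3483.871ms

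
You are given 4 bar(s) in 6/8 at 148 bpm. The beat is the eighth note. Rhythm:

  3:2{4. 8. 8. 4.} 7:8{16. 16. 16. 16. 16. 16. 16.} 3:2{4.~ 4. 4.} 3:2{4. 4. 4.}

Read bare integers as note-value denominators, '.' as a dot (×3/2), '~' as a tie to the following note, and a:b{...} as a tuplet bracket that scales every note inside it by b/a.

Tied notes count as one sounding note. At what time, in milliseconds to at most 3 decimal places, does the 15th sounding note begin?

1. 0.0ms @ 0 + 810.811ms (2)
2. 810.811ms @ 2 + 405.405ms (1)
3. 1216.216ms @ 3 + 405.405ms (1)
4. 1621.622ms @ 4 + 810.811ms (2)
5. 2432.432ms @ 6 + 347.49ms (6/7)
6. 2779.923ms @ 48/7 + 347.49ms (6/7)
7. 3127.413ms @ 54/7 + 347.49ms (6/7)
8. 3474.903ms @ 60/7 + 347.49ms (6/7)
9. 3822.394ms @ 66/7 + 347.49ms (6/7)
10. 4169.884ms @ 72/7 + 347.49ms (6/7)
11. 4517.375ms @ 78/7 + 347.49ms (6/7)
12. 4864.865ms @ 12 + 1621.622ms (4)
13. 6486.486ms @ 16 + 810.811ms (2)
14. 7297.297ms @ 18 + 810.811ms (2)
15. 8108.108ms @ 20 + 810.811ms (2)
16. 8918.919ms @ 22 + 810.811ms (2)

note 15 onset = 20b = 8108.108ms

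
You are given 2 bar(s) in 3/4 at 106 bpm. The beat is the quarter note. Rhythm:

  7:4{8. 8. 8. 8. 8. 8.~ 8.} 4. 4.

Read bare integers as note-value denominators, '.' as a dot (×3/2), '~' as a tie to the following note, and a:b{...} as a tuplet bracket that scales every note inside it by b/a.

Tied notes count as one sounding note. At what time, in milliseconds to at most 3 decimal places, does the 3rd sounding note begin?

1. 0.0ms @ 0 + 242.588ms (3/7)
2. 242.588ms @ 3/7 + 242.588ms (3/7)
3. 485.175ms @ 6/7 + 242.588ms (3/7)
4. 727.763ms @ 9/7 + 242.588ms (3/7)
5. 970.35ms @ 12/7 + 242.588ms (3/7)
6. 1212.938ms @ 15/7 + 485.175ms (6/7)
7. 1698.113ms @ 3 + 849.057ms (3/2)
8. 2547.17ms @ 9/2 + 849.057ms (3/2)

note 3 onset = 6/7b = 485.175ms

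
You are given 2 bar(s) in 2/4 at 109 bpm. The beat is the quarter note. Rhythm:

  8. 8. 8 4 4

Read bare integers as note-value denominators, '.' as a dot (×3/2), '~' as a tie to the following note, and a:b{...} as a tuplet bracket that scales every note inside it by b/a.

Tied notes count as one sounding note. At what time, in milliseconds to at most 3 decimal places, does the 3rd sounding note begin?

note 3 onset = 3/2b = 825.688ms

1. 0.0ms @ 0 + 412.844ms (3/4)
2. 412.844ms @ 3/4 + 412.844ms (3/4)
3. 825.688ms @ 3/2 + 275.229ms (1/2)
4. 1100.917ms @ 2 + 550.459ms (1)
5. 1651.376ms @ 3 + 550.459ms (1)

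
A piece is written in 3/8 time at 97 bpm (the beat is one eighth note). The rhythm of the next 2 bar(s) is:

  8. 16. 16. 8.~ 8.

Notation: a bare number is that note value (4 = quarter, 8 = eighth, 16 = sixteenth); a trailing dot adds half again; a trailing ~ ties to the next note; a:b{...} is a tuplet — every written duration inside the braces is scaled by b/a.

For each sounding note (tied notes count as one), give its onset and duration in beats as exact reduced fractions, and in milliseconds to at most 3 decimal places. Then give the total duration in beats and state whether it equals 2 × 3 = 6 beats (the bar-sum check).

1) 0.0ms=0b +927.835ms=3/2b
2) 927.835ms=3/2b +463.918ms=3/4b
3) 1391.753ms=9/4b +463.918ms=3/4b
4) 1855.67ms=3b +1855.67ms=3b
Σ=6b of 6 (97bpm 3/8) — PASS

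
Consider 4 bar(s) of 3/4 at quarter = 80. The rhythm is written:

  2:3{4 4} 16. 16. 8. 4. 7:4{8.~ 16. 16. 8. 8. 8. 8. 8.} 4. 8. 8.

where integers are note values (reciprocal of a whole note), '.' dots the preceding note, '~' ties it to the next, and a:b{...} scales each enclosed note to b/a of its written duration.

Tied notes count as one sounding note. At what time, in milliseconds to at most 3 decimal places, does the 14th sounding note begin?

1. 0.0ms @ 0 + 1125.0ms (3/2)
2. 1125.0ms @ 3/2 + 1125.0ms (3/2)
3. 2250.0ms @ 3 + 281.25ms (3/8)
4. 2531.25ms @ 27/8 + 281.25ms (3/8)
5. 2812.5ms @ 15/4 + 562.5ms (3/4)
6. 3375.0ms @ 9/2 + 1125.0ms (3/2)
7. 4500.0ms @ 6 + 482.143ms (9/14)
8. 4982.143ms @ 93/14 + 160.714ms (3/14)
9. 5142.857ms @ 48/7 + 321.429ms (3/7)
10. 5464.286ms @ 51/7 + 321.429ms (3/7)
11. 5785.714ms @ 54/7 + 321.429ms (3/7)
12. 6107.143ms @ 57/7 + 321.429ms (3/7)
13. 6428.571ms @ 60/7 + 321.429ms (3/7)
14. 6750.0ms @ 9 + 1125.0ms (3/2)
15. 7875.0ms @ 21/2 + 562.5ms (3/4)
16. 8437.5ms @ 45/4 + 562.5ms (3/4)

note 14 onset = 9b = 6750.0ms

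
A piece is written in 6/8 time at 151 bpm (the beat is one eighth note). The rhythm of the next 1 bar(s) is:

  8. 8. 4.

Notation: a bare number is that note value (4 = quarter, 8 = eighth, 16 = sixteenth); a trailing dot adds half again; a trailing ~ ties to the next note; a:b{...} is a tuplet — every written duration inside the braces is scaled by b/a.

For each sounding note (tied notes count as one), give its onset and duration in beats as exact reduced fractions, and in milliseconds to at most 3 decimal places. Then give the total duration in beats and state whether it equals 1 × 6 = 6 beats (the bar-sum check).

1) 0.0ms=0b +596.026ms=3/2b
2) 596.026ms=3/2b +596.026ms=3/2b
3) 1192.053ms=3b +1192.053ms=3b
Σ=6b of 6 (151bpm 6/8) — PASS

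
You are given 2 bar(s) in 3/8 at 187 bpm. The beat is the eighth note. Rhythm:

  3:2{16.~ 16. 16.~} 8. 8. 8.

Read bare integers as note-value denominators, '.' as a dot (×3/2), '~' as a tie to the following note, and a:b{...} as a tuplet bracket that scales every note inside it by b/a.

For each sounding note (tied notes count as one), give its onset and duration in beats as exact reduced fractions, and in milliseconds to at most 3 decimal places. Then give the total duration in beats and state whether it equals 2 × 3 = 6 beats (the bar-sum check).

1) 0.0ms=0b +320.856ms=1b
2) 320.856ms=1b +641.711ms=2b
3) 962.567ms=3b +481.283ms=3/2b
4) 1443.85ms=9/2b +481.283ms=3/2b
Σ=6b of 6 (187bpm 3/8) — PASS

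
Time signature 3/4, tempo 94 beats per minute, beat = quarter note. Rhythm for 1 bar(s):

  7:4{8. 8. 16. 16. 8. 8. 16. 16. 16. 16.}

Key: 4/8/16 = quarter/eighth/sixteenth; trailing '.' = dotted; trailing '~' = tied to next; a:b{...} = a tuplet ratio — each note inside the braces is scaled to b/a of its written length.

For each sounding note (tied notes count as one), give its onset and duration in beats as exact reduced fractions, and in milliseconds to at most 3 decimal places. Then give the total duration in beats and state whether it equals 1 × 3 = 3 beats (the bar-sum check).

1) 0.0ms=0b +273.556ms=3/7b
2) 273.556ms=3/7b +273.556ms=3/7b
3) 547.112ms=6/7b +136.778ms=3/14b
4) 683.891ms=15/14b +136.778ms=3/14b
5) 820.669ms=9/7b +273.556ms=3/7b
6) 1094.225ms=12/7b +273.556ms=3/7b
7) 1367.781ms=15/7b +136.778ms=3/14b
8) 1504.559ms=33/14b +136.778ms=3/14b
9) 1641.337ms=18/7b +136.778ms=3/14b
10) 1778.116ms=39/14b +136.778ms=3/14b
Σ=3b of 3 (94bpm 3/4) — PASS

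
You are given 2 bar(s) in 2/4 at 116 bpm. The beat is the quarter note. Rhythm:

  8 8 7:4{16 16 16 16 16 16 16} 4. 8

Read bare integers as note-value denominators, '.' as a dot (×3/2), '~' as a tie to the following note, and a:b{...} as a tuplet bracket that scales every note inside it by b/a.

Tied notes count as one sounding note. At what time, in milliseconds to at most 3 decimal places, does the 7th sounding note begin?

note 7 onset = 11/7b = 812.808ms

1. 0.0ms @ 0 + 258.621ms (1/2)
2. 258.621ms @ 1/2 + 258.621ms (1/2)
3. 517.241ms @ 1 + 73.892ms (1/7)
4. 591.133ms @ 8/7 + 73.892ms (1/7)
5. 665.025ms @ 9/7 + 73.892ms (1/7)
6. 738.916ms @ 10/7 + 73.892ms (1/7)
7. 812.808ms @ 11/7 + 73.892ms (1/7)
8. 886.7ms @ 12/7 + 73.892ms (1/7)
9. 960.591ms @ 13/7 + 73.892ms (1/7)
10. 1034.483ms @ 2 + 775.862ms (3/2)
11. 1810.345ms @ 7/2 + 258.621ms (1/2)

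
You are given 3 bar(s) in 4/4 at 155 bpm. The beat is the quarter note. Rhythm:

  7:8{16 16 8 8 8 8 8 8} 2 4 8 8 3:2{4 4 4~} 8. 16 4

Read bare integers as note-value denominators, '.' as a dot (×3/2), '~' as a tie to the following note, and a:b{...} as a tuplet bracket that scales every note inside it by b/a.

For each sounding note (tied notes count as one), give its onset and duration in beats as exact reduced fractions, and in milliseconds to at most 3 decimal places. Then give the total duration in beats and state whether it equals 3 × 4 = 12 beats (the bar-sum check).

1) 0.0ms=0b +110.599ms=2/7b
2) 110.599ms=2/7b +110.599ms=2/7b
3) 221.198ms=4/7b +221.198ms=4/7b
4) 442.396ms=8/7b +221.198ms=4/7b
5) 663.594ms=12/7b +221.198ms=4/7b
6) 884.793ms=16/7b +221.198ms=4/7b
7) 1105.991ms=20/7b +221.198ms=4/7b
8) 1327.189ms=24/7b +221.198ms=4/7b
9) 1548.387ms=4b +774.194ms=2b
10) 2322.581ms=6b +387.097ms=1b
11) 2709.677ms=7b +193.548ms=1/2b
12) 2903.226ms=15/2b +193.548ms=1/2b
13) 3096.774ms=8b +258.065ms=2/3b
14) 3354.839ms=26/3b +258.065ms=2/3b
15) 3612.903ms=28/3b +548.387ms=17/12b
16) 4161.29ms=43/4b +96.774ms=1/4b
17) 4258.065ms=11b +387.097ms=1b
Σ=12b of 12 (155bpm 4/4) — PASS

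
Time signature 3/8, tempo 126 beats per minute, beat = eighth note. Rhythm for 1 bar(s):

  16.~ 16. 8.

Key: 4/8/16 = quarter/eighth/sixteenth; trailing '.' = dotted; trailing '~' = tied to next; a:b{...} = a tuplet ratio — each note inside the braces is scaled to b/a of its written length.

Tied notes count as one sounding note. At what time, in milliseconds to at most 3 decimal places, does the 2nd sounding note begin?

1. 0.0ms @ 0 + 714.286ms (3/2)
2. 714.286ms @ 3/2 + 714.286ms (3/2)

note 2 onset = 3/2b = 714.286ms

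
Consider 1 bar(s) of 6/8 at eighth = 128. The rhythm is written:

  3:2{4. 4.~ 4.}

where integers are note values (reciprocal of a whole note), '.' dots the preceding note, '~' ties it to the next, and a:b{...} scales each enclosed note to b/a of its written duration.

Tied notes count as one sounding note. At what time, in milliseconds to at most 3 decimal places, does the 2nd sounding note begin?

note 2 onset = 2b = 937.5ms

1. 0.0ms @ 0 + 937.5ms (2)
2. 937.5ms @ 2 + 1875.0ms (4)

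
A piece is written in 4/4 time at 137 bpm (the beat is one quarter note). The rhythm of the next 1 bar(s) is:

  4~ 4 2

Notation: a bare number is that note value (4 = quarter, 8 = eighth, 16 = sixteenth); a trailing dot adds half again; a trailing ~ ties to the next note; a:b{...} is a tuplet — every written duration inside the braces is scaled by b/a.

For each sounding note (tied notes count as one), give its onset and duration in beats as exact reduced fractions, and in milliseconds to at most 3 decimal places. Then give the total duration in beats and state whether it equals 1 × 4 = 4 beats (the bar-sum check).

1) 0.0ms=0b +875.912ms=2b
2) 875.912ms=2b +875.912ms=2b
Σ=4b of 4 (137bpm 4/4) — PASS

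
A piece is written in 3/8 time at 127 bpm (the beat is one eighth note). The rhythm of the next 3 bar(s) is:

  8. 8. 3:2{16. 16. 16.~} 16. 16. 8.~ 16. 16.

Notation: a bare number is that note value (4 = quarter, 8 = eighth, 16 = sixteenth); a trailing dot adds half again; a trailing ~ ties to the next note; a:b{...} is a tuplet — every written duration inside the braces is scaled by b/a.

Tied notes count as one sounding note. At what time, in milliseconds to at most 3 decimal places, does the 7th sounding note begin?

1. 0.0ms @ 0 + 708.661ms (3/2)
2. 708.661ms @ 3/2 + 708.661ms (3/2)
3. 1417.323ms @ 3 + 236.22ms (1/2)
4. 1653.543ms @ 7/2 + 236.22ms (1/2)
5. 1889.764ms @ 4 + 590.551ms (5/4)
6. 2480.315ms @ 21/4 + 354.331ms (3/4)
7. 2834.646ms @ 6 + 1062.992ms (9/4)
8. 3897.638ms @ 33/4 + 354.331ms (3/4)

note 7 onset = 6b = 2834.646ms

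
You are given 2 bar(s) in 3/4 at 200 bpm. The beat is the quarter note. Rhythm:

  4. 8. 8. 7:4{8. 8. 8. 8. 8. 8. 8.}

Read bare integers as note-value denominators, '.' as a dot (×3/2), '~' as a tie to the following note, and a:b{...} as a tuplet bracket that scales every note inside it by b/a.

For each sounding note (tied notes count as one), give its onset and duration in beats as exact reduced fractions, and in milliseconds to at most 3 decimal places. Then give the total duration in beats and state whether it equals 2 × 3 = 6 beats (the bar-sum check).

1) 0.0ms=0b +450.0ms=3/2b
2) 450.0ms=3/2b +225.0ms=3/4b
3) 675.0ms=9/4b +225.0ms=3/4b
4) 900.0ms=3b +128.571ms=3/7b
5) 1028.571ms=24/7b +128.571ms=3/7b
6) 1157.143ms=27/7b +128.571ms=3/7b
7) 1285.714ms=30/7b +128.571ms=3/7b
8) 1414.286ms=33/7b +128.571ms=3/7b
9) 1542.857ms=36/7b +128.571ms=3/7b
10) 1671.429ms=39/7b +128.571ms=3/7b
Σ=6b of 6 (200bpm 3/4) — PASS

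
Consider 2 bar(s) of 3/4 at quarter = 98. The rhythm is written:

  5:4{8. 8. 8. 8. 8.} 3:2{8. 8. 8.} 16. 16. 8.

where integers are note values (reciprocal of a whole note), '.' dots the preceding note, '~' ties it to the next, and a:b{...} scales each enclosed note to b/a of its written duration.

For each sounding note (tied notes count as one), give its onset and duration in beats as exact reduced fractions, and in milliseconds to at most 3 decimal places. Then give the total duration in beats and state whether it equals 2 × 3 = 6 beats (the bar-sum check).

1) 0.0ms=0b +367.347ms=3/5b
2) 367.347ms=3/5b +367.347ms=3/5b
3) 734.694ms=6/5b +367.347ms=3/5b
4) 1102.041ms=9/5b +367.347ms=3/5b
5) 1469.388ms=12/5b +367.347ms=3/5b
6) 1836.735ms=3b +306.122ms=1/2b
7) 2142.857ms=7/2b +306.122ms=1/2b
8) 2448.98ms=4b +306.122ms=1/2b
9) 2755.102ms=9/2b +229.592ms=3/8b
10) 2984.694ms=39/8b +229.592ms=3/8b
11) 3214.286ms=21/4b +459.184ms=3/4b
Σ=6b of 6 (98bpm 3/4) — PASS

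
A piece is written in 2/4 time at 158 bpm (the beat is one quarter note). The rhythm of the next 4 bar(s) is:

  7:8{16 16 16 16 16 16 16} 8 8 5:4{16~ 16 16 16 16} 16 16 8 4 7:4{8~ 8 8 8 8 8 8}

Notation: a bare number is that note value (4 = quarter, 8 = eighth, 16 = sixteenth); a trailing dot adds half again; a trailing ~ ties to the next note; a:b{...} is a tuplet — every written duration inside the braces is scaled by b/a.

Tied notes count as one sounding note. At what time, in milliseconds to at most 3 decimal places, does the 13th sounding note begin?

note 13 onset = 19/5b = 1443.038ms

1. 0.0ms @ 0 + 108.499ms (2/7)
2. 108.499ms @ 2/7 + 108.499ms (2/7)
3. 216.998ms @ 4/7 + 108.499ms (2/7)
4. 325.497ms @ 6/7 + 108.499ms (2/7)
5. 433.996ms @ 8/7 + 108.499ms (2/7)
6. 542.495ms @ 10/7 + 108.499ms (2/7)
7. 650.995ms @ 12/7 + 108.499ms (2/7)
8. 759.494ms @ 2 + 189.873ms (1/2)
9. 949.367ms @ 5/2 + 189.873ms (1/2)
10. 1139.241ms @ 3 + 151.899ms (2/5)
11. 1291.139ms @ 17/5 + 75.949ms (1/5)
12. 1367.089ms @ 18/5 + 75.949ms (1/5)
13. 1443.038ms @ 19/5 + 75.949ms (1/5)
14. 1518.987ms @ 4 + 94.937ms (1/4)
15. 1613.924ms @ 17/4 + 94.937ms (1/4)
16. 1708.861ms @ 9/2 + 189.873ms (1/2)
17. 1898.734ms @ 5 + 379.747ms (1)
18. 2278.481ms @ 6 + 216.998ms (4/7)
19. 2495.479ms @ 46/7 + 108.499ms (2/7)
20. 2603.978ms @ 48/7 + 108.499ms (2/7)
21. 2712.477ms @ 50/7 + 108.499ms (2/7)
22. 2820.976ms @ 52/7 + 108.499ms (2/7)
23. 2929.476ms @ 54/7 + 108.499ms (2/7)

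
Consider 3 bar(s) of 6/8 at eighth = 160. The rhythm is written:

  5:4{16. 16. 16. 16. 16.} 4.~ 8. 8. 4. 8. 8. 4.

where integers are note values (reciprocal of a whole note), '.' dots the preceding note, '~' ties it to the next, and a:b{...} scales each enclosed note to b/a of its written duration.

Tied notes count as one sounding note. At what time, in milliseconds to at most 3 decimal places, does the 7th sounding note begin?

note 7 onset = 15/2b = 2812.5ms

1. 0.0ms @ 0 + 225.0ms (3/5)
2. 225.0ms @ 3/5 + 225.0ms (3/5)
3. 450.0ms @ 6/5 + 225.0ms (3/5)
4. 675.0ms @ 9/5 + 225.0ms (3/5)
5. 900.0ms @ 12/5 + 225.0ms (3/5)
6. 1125.0ms @ 3 + 1687.5ms (9/2)
7. 2812.5ms @ 15/2 + 562.5ms (3/2)
8. 3375.0ms @ 9 + 1125.0ms (3)
9. 4500.0ms @ 12 + 562.5ms (3/2)
10. 5062.5ms @ 27/2 + 562.5ms (3/2)
11. 5625.0ms @ 15 + 1125.0ms (3)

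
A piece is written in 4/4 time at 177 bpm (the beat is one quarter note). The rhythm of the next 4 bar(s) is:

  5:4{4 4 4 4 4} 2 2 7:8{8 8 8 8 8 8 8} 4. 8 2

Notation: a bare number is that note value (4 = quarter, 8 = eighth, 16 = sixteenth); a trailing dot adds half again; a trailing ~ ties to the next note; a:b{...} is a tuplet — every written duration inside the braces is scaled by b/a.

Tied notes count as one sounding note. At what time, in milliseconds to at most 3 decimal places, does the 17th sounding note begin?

1. 0.0ms @ 0 + 271.186ms (4/5)
2. 271.186ms @ 4/5 + 271.186ms (4/5)
3. 542.373ms @ 8/5 + 271.186ms (4/5)
4. 813.559ms @ 12/5 + 271.186ms (4/5)
5. 1084.746ms @ 16/5 + 271.186ms (4/5)
6. 1355.932ms @ 4 + 677.966ms (2)
7. 2033.898ms @ 6 + 677.966ms (2)
8. 2711.864ms @ 8 + 193.705ms (4/7)
9. 2905.569ms @ 60/7 + 193.705ms (4/7)
10. 3099.274ms @ 64/7 + 193.705ms (4/7)
11. 3292.978ms @ 68/7 + 193.705ms (4/7)
12. 3486.683ms @ 72/7 + 193.705ms (4/7)
13. 3680.387ms @ 76/7 + 193.705ms (4/7)
14. 3874.092ms @ 80/7 + 193.705ms (4/7)
15. 4067.797ms @ 12 + 508.475ms (3/2)
16. 4576.271ms @ 27/2 + 169.492ms (1/2)
17. 4745.763ms @ 14 + 677.966ms (2)

note 17 onset = 14b = 4745.763ms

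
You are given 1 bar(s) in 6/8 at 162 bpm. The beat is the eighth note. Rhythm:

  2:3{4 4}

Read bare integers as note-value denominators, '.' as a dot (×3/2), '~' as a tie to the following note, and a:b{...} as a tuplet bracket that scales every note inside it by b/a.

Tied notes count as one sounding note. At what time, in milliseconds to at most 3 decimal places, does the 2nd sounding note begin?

note 2 onset = 3b = 1111.111ms

1. 0.0ms @ 0 + 1111.111ms (3)
2. 1111.111ms @ 3 + 1111.111ms (3)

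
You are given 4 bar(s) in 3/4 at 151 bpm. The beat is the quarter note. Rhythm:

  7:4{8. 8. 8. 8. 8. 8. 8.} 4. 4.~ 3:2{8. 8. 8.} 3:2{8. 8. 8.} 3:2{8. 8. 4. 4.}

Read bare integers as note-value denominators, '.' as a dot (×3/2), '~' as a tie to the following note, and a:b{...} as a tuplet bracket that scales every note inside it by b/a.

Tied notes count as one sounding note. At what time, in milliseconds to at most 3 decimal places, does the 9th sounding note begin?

1. 0.0ms @ 0 + 170.293ms (3/7)
2. 170.293ms @ 3/7 + 170.293ms (3/7)
3. 340.587ms @ 6/7 + 170.293ms (3/7)
4. 510.88ms @ 9/7 + 170.293ms (3/7)
5. 681.173ms @ 12/7 + 170.293ms (3/7)
6. 851.466ms @ 15/7 + 170.293ms (3/7)
7. 1021.76ms @ 18/7 + 170.293ms (3/7)
8. 1192.053ms @ 3 + 596.026ms (3/2)
9. 1788.079ms @ 9/2 + 794.702ms (2)
10. 2582.781ms @ 13/2 + 198.675ms (1/2)
11. 2781.457ms @ 7 + 198.675ms (1/2)
12. 2980.132ms @ 15/2 + 198.675ms (1/2)
13. 3178.808ms @ 8 + 198.675ms (1/2)
14. 3377.483ms @ 17/2 + 198.675ms (1/2)
15. 3576.159ms @ 9 + 198.675ms (1/2)
16. 3774.834ms @ 19/2 + 198.675ms (1/2)
17. 3973.51ms @ 10 + 397.351ms (1)
18. 4370.861ms @ 11 + 397.351ms (1)

note 9 onset = 9/2b = 1788.079ms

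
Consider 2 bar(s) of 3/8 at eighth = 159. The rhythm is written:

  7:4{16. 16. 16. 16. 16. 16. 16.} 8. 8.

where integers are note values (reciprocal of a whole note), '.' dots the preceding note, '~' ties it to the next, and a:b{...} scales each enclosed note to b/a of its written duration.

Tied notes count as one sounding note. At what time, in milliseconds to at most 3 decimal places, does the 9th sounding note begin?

1. 0.0ms @ 0 + 161.725ms (3/7)
2. 161.725ms @ 3/7 + 161.725ms (3/7)
3. 323.45ms @ 6/7 + 161.725ms (3/7)
4. 485.175ms @ 9/7 + 161.725ms (3/7)
5. 646.9ms @ 12/7 + 161.725ms (3/7)
6. 808.625ms @ 15/7 + 161.725ms (3/7)
7. 970.35ms @ 18/7 + 161.725ms (3/7)
8. 1132.075ms @ 3 + 566.038ms (3/2)
9. 1698.113ms @ 9/2 + 566.038ms (3/2)

note 9 onset = 9/2b = 1698.113ms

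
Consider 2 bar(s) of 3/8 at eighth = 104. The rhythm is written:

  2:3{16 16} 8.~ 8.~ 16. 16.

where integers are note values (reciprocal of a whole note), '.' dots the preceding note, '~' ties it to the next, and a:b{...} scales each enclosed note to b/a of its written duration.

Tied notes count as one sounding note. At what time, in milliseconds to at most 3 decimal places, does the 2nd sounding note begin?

1. 0.0ms @ 0 + 432.692ms (3/4)
2. 432.692ms @ 3/4 + 432.692ms (3/4)
3. 865.385ms @ 3/2 + 2163.462ms (15/4)
4. 3028.846ms @ 21/4 + 432.692ms (3/4)

note 2 onset = 3/4b = 432.692ms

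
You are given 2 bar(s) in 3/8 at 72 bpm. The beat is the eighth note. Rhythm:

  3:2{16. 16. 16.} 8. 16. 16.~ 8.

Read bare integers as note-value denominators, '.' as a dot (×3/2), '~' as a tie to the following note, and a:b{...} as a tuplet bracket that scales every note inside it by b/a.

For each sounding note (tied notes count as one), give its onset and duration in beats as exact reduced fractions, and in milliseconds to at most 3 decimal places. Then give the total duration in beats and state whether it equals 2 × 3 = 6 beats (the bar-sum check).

1) 0.0ms=0b +416.667ms=1/2b
2) 416.667ms=1/2b +416.667ms=1/2b
3) 833.333ms=1b +416.667ms=1/2b
4) 1250.0ms=3/2b +1250.0ms=3/2b
5) 2500.0ms=3b +625.0ms=3/4b
6) 3125.0ms=15/4b +1875.0ms=9/4b
Σ=6b of 6 (72bpm 3/8) — PASS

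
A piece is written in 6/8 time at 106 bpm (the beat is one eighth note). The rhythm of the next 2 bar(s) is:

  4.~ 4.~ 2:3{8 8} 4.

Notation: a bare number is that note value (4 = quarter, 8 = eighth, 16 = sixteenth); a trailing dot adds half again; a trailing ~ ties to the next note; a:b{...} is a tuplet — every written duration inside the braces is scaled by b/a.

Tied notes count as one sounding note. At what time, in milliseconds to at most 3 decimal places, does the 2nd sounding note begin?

1. 0.0ms @ 0 + 4245.283ms (15/2)
2. 4245.283ms @ 15/2 + 849.057ms (3/2)
3. 5094.34ms @ 9 + 1698.113ms (3)

note 2 onset = 15/2b = 4245.283ms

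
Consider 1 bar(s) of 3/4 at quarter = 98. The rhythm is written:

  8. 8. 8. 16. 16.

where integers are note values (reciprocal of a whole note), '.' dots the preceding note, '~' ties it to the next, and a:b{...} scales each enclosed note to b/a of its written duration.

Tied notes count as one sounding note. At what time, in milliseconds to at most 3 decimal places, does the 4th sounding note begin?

1. 0.0ms @ 0 + 459.184ms (3/4)
2. 459.184ms @ 3/4 + 459.184ms (3/4)
3. 918.367ms @ 3/2 + 459.184ms (3/4)
4. 1377.551ms @ 9/4 + 229.592ms (3/8)
5. 1607.143ms @ 21/8 + 229.592ms (3/8)

note 4 onset = 9/4b = 1377.551ms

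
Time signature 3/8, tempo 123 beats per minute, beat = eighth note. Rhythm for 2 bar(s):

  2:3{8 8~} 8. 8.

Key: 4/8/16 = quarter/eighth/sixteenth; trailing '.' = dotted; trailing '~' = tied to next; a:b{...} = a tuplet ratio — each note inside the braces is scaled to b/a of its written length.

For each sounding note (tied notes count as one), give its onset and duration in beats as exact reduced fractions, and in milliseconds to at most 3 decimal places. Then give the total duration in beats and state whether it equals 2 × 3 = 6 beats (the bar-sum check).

1) 0.0ms=0b +731.707ms=3/2b
2) 731.707ms=3/2b +1463.415ms=3b
3) 2195.122ms=9/2b +731.707ms=3/2b
Σ=6b of 6 (123bpm 3/8) — PASS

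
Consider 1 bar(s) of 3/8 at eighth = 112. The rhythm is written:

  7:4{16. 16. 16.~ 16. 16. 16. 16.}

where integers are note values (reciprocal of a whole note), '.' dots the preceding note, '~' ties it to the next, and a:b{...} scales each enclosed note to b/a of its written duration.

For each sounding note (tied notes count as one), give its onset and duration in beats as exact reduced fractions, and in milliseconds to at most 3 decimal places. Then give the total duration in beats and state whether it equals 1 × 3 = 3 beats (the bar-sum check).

1) 0.0ms=0b +229.592ms=3/7b
2) 229.592ms=3/7b +229.592ms=3/7b
3) 459.184ms=6/7b +459.184ms=6/7b
4) 918.367ms=12/7b +229.592ms=3/7b
5) 1147.959ms=15/7b +229.592ms=3/7b
6) 1377.551ms=18/7b +229.592ms=3/7b
Σ=3b of 3 (112bpm 3/8) — PASS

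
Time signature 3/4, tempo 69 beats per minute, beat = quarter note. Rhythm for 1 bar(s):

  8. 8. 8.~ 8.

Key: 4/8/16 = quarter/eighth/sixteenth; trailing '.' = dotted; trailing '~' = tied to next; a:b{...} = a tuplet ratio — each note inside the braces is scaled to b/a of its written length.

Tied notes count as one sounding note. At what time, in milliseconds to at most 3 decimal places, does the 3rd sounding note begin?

note 3 onset = 3/2b = 1304.348ms

1. 0.0ms @ 0 + 652.174ms (3/4)
2. 652.174ms @ 3/4 + 652.174ms (3/4)
3. 1304.348ms @ 3/2 + 1304.348ms (3/2)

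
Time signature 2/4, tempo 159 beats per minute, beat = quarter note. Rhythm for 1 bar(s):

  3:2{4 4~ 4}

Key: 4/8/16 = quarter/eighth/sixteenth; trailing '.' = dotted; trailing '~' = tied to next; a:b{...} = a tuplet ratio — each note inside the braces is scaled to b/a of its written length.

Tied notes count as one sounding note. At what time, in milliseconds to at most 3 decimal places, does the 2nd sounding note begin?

1. 0.0ms @ 0 + 251.572ms (2/3)
2. 251.572ms @ 2/3 + 503.145ms (4/3)

note 2 onset = 2/3b = 251.572ms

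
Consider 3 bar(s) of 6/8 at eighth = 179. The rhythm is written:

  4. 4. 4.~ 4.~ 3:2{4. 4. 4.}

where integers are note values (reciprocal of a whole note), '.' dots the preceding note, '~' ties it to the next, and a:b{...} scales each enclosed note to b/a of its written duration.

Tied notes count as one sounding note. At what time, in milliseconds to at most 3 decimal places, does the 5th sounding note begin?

note 5 onset = 16b = 5363.128ms

1. 0.0ms @ 0 + 1005.587ms (3)
2. 1005.587ms @ 3 + 1005.587ms (3)
3. 2011.173ms @ 6 + 2681.564ms (8)
4. 4692.737ms @ 14 + 670.391ms (2)
5. 5363.128ms @ 16 + 670.391ms (2)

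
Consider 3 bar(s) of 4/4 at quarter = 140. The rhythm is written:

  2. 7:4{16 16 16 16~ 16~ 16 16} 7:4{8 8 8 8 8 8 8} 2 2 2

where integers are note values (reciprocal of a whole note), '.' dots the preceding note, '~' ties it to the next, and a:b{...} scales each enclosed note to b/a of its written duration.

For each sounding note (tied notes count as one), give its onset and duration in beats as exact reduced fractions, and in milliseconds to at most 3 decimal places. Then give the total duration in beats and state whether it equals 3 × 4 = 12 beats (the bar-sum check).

1) 0.0ms=0b +1285.714ms=3b
2) 1285.714ms=3b +61.224ms=1/7b
3) 1346.939ms=22/7b +61.224ms=1/7b
4) 1408.163ms=23/7b +61.224ms=1/7b
5) 1469.388ms=24/7b +183.673ms=3/7b
6) 1653.061ms=27/7b +61.224ms=1/7b
7) 1714.286ms=4b +122.449ms=2/7b
8) 1836.735ms=30/7b +122.449ms=2/7b
9) 1959.184ms=32/7b +122.449ms=2/7b
10) 2081.633ms=34/7b +122.449ms=2/7b
11) 2204.082ms=36/7b +122.449ms=2/7b
12) 2326.531ms=38/7b +122.449ms=2/7b
13) 2448.98ms=40/7b +122.449ms=2/7b
14) 2571.429ms=6b +857.143ms=2b
15) 3428.571ms=8b +857.143ms=2b
16) 4285.714ms=10b +857.143ms=2b
Σ=12b of 12 (140bpm 4/4) — PASS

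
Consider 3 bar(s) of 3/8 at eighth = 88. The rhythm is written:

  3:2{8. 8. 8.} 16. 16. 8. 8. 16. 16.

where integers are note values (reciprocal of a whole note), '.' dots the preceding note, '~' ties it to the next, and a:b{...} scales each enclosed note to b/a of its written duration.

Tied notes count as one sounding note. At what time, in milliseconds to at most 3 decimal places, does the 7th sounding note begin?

note 7 onset = 6b = 4090.909ms

1. 0.0ms @ 0 + 681.818ms (1)
2. 681.818ms @ 1 + 681.818ms (1)
3. 1363.636ms @ 2 + 681.818ms (1)
4. 2045.455ms @ 3 + 511.364ms (3/4)
5. 2556.818ms @ 15/4 + 511.364ms (3/4)
6. 3068.182ms @ 9/2 + 1022.727ms (3/2)
7. 4090.909ms @ 6 + 1022.727ms (3/2)
8. 5113.636ms @ 15/2 + 511.364ms (3/4)
9. 5625.0ms @ 33/4 + 511.364ms (3/4)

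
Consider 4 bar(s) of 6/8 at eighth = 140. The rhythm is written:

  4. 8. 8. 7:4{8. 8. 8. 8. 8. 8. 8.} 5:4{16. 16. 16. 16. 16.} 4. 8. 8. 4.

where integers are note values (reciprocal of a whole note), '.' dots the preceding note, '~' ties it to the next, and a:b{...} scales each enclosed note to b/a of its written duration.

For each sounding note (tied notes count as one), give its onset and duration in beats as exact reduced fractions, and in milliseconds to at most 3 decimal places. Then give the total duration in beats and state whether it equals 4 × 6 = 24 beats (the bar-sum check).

1) 0.0ms=0b +1285.714ms=3b
2) 1285.714ms=3b +642.857ms=3/2b
3) 1928.571ms=9/2b +642.857ms=3/2b
4) 2571.429ms=6b +367.347ms=6/7b
5) 2938.776ms=48/7b +367.347ms=6/7b
6) 3306.122ms=54/7b +367.347ms=6/7b
7) 3673.469ms=60/7b +367.347ms=6/7b
8) 4040.816ms=66/7b +367.347ms=6/7b
9) 4408.163ms=72/7b +367.347ms=6/7b
10) 4775.51ms=78/7b +367.347ms=6/7b
11) 5142.857ms=12b +257.143ms=3/5b
12) 5400.0ms=63/5b +257.143ms=3/5b
13) 5657.143ms=66/5b +257.143ms=3/5b
14) 5914.286ms=69/5b +257.143ms=3/5b
15) 6171.429ms=72/5b +257.143ms=3/5b
16) 6428.571ms=15b +1285.714ms=3b
17) 7714.286ms=18b +642.857ms=3/2b
18) 8357.143ms=39/2b +642.857ms=3/2b
19) 9000.0ms=21b +1285.714ms=3b
Σ=24b of 24 (140bpm 6/8) — PASS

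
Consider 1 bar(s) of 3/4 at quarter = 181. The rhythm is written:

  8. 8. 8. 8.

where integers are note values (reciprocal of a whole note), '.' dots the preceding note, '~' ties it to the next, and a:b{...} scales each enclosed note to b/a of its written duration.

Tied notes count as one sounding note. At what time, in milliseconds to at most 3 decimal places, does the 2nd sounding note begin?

1. 0.0ms @ 0 + 248.619ms (3/4)
2. 248.619ms @ 3/4 + 248.619ms (3/4)
3. 497.238ms @ 3/2 + 248.619ms (3/4)
4. 745.856ms @ 9/4 + 248.619ms (3/4)

note 2 onset = 3/4b = 248.619ms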